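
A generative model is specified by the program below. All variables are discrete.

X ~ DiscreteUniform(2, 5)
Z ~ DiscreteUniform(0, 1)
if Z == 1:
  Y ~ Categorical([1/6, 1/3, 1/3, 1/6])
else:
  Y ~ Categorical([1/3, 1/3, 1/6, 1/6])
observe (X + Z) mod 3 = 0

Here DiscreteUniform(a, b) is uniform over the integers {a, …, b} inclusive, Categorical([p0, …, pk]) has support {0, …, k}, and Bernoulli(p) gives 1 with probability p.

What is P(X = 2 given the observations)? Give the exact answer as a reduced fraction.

Enumerate traces; 12 have nonzero weight after conditioning:
  (X=2, Z=1, Y=0) weight 1/48
  (X=2, Z=1, Y=1) weight 1/24
  (X=2, Z=1, Y=2) weight 1/24
  (X=2, Z=1, Y=3) weight 1/48
  (X=3, Z=0, Y=0) weight 1/24
  (X=3, Z=0, Y=1) weight 1/24
  (X=3, Z=0, Y=2) weight 1/48
  (X=3, Z=0, Y=3) weight 1/48
  (X=5, Z=1, Y=0) weight 1/48
  … 3 more
Group by X:
  weight(X=2) = 1/8
  weight(X=3) = 1/8
  weight(X=5) = 1/8
Total weight = 1/8 + 1/8 + 1/8 = 3/8
P(X=2 | obs) = 1/8 / 3/8 = 1/3
P(X=3 | obs) = 1/8 / 3/8 = 1/3
P(X=5 | obs) = 1/8 / 3/8 = 1/3

P(X = 2 | obs) = 1/3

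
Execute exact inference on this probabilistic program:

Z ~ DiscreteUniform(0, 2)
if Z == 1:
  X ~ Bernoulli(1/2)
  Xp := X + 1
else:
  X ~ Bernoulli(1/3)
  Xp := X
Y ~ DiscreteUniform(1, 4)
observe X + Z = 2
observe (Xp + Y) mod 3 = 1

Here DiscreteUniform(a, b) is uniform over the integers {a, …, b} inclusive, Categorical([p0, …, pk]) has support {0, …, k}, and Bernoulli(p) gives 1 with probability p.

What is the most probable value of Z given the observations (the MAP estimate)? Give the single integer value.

argmax_v P(Z = v | obs) = 2

Enumerate traces; 3 have nonzero weight after conditioning:
  (Z=1, X=1, Y=2) weight 1/24
  (Z=2, X=0, Y=1) weight 1/18
  (Z=2, X=0, Y=4) weight 1/18
Group by Z:
  weight(Z=1) = 1/24
  weight(Z=2) = 1/9
Total weight = 1/24 + 1/9 = 11/72
P(Z=1 | obs) = 1/24 / 11/72 = 3/11
P(Z=2 | obs) = 1/9 / 11/72 = 8/11
argmax = 2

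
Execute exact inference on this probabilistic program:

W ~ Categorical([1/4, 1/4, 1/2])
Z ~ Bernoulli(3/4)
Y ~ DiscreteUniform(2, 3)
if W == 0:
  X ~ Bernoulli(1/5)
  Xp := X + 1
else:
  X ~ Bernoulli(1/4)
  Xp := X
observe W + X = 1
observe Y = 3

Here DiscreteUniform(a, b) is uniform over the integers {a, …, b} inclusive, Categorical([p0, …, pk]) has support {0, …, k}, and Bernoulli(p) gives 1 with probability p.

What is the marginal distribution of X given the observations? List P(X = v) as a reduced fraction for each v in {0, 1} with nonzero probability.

P(X=0) = 15/19, P(X=1) = 4/19

Enumerate traces; 4 have nonzero weight after conditioning:
  (W=0, Z=0, Y=3, X=1) weight 1/160
  (W=0, Z=1, Y=3, X=1) weight 3/160
  (W=1, Z=0, Y=3, X=0) weight 3/128
  (W=1, Z=1, Y=3, X=0) weight 9/128
Group by X:
  weight(X=0) = 3/32
  weight(X=1) = 1/40
Total weight = 3/32 + 1/40 = 19/160
P(X=0 | obs) = 3/32 / 19/160 = 15/19
P(X=1 | obs) = 1/40 / 19/160 = 4/19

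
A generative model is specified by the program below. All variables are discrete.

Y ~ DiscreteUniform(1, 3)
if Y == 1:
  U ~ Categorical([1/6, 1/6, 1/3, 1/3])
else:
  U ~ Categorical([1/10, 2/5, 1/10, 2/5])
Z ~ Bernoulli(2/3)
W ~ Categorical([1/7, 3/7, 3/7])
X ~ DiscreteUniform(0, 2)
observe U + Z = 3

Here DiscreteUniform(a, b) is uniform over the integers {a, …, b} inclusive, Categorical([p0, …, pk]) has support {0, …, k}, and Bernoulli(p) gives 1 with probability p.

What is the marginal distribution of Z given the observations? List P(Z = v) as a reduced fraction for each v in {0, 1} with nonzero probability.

Enumerate traces; 54 have nonzero weight after conditioning:
  (Y=1, U=2, Z=1, W=0, X=0) weight 2/567
  (Y=1, U=2, Z=1, W=0, X=1) weight 2/567
  (Y=1, U=2, Z=1, W=0, X=2) weight 2/567
  (Y=1, U=2, Z=1, W=1, X=0) weight 2/189
  (Y=1, U=2, Z=1, W=1, X=1) weight 2/189
  (Y=1, U=2, Z=1, W=1, X=2) weight 2/189
  (Y=1, U=2, Z=1, W=2, X=0) weight 2/189
  (Y=1, U=2, Z=1, W=2, X=1) weight 2/189
  (Y=1, U=3, Z=0, W=0, X=0) weight 1/567
  … 45 more
Group by Z:
  weight(Z=0) = 17/135
  weight(Z=1) = 16/135
Total weight = 17/135 + 16/135 = 11/45
P(Z=0 | obs) = 17/135 / 11/45 = 17/33
P(Z=1 | obs) = 16/135 / 11/45 = 16/33

P(Z=0) = 17/33, P(Z=1) = 16/33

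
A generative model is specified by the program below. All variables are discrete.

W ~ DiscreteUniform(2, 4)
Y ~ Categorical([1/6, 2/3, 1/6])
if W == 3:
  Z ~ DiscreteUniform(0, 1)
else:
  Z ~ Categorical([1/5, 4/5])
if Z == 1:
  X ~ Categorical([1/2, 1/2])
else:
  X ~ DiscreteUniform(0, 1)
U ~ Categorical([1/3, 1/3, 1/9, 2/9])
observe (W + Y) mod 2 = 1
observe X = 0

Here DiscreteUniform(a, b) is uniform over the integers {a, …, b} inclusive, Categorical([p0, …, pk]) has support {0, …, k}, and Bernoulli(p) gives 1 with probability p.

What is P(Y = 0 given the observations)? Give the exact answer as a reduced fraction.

P(Y = 0 | obs) = 1/10

Enumerate traces; 32 have nonzero weight after conditioning:
  (W=2, Y=1, Z=0, X=0, U=0) weight 1/135
  (W=2, Y=1, Z=0, X=0, U=1) weight 1/135
  (W=2, Y=1, Z=0, X=0, U=2) weight 1/405
  (W=2, Y=1, Z=0, X=0, U=3) weight 2/405
  (W=2, Y=1, Z=1, X=0, U=0) weight 4/135
  (W=2, Y=1, Z=1, X=0, U=1) weight 4/135
  (W=2, Y=1, Z=1, X=0, U=2) weight 4/405
  (W=2, Y=1, Z=1, X=0, U=3) weight 8/405
  (W=3, Y=0, Z=0, X=0, U=0) weight 1/216
  (W=3, Y=2, Z=0, X=0, U=0) weight 1/216
  … 22 more
Group by Y:
  weight(Y=0) = 1/36
  weight(Y=1) = 2/9
  weight(Y=2) = 1/36
Total weight = 1/36 + 2/9 + 1/36 = 5/18
P(Y=0 | obs) = 1/36 / 5/18 = 1/10
P(Y=1 | obs) = 2/9 / 5/18 = 4/5
P(Y=2 | obs) = 1/36 / 5/18 = 1/10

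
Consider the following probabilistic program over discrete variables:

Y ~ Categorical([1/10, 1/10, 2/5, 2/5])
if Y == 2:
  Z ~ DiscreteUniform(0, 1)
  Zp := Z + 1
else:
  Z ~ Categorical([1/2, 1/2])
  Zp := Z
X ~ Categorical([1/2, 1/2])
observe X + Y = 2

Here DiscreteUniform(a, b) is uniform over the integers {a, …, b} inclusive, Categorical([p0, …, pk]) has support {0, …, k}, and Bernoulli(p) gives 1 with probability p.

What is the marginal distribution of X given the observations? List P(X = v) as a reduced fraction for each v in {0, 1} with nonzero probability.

P(X=0) = 4/5, P(X=1) = 1/5

Enumerate traces; 4 have nonzero weight after conditioning:
  (Y=1, Z=0, X=1) weight 1/40
  (Y=1, Z=1, X=1) weight 1/40
  (Y=2, Z=0, X=0) weight 1/10
  (Y=2, Z=1, X=0) weight 1/10
Group by X:
  weight(X=0) = 1/5
  weight(X=1) = 1/20
Total weight = 1/5 + 1/20 = 1/4
P(X=0 | obs) = 1/5 / 1/4 = 4/5
P(X=1 | obs) = 1/20 / 1/4 = 1/5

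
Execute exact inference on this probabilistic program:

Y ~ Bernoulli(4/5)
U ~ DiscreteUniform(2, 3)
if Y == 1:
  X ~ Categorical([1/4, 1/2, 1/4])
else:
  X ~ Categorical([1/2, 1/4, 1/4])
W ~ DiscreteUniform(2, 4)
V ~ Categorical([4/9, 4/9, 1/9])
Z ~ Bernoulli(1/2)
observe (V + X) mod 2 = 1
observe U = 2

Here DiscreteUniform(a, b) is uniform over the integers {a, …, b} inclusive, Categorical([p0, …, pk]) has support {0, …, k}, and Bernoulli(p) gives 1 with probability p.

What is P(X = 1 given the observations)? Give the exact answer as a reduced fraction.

Enumerate traces; 48 have nonzero weight after conditioning:
  (Y=0, U=2, X=0, W=2, V=1, Z=0) weight 1/270
  (Y=0, U=2, X=0, W=2, V=1, Z=1) weight 1/270
  (Y=0, U=2, X=0, W=3, V=1, Z=0) weight 1/270
  (Y=0, U=2, X=0, W=3, V=1, Z=1) weight 1/270
  (Y=0, U=2, X=0, W=4, V=1, Z=0) weight 1/270
  (Y=0, U=2, X=0, W=4, V=1, Z=1) weight 1/270
  (Y=0, U=2, X=1, W=2, V=0, Z=0) weight 1/540
  (Y=0, U=2, X=1, W=2, V=0, Z=1) weight 1/540
  (Y=0, U=2, X=2, W=2, V=1, Z=0) weight 1/540
  … 39 more
Group by X:
  weight(X=0) = 1/15
  weight(X=1) = 1/8
  weight(X=2) = 1/18
Total weight = 1/15 + 1/8 + 1/18 = 89/360
P(X=0 | obs) = 1/15 / 89/360 = 24/89
P(X=1 | obs) = 1/8 / 89/360 = 45/89
P(X=2 | obs) = 1/18 / 89/360 = 20/89

P(X = 1 | obs) = 45/89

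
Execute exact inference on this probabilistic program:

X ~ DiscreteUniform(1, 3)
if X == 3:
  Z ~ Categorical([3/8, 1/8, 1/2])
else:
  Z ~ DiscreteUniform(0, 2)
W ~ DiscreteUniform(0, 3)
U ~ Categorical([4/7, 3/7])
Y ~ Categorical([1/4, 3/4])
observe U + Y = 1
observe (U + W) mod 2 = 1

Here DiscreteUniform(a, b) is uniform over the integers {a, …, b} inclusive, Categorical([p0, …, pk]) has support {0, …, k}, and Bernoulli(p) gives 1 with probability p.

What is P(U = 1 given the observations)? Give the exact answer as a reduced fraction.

Enumerate traces; 36 have nonzero weight after conditioning:
  (X=1, Z=0, W=0, U=1, Y=0) weight 1/336
  (X=1, Z=0, W=1, U=0, Y=1) weight 1/84
  (X=1, Z=0, W=2, U=1, Y=0) weight 1/336
  (X=1, Z=0, W=3, U=0, Y=1) weight 1/84
  (X=1, Z=1, W=0, U=1, Y=0) weight 1/336
  (X=1, Z=1, W=1, U=0, Y=1) weight 1/84
  (X=1, Z=1, W=2, U=1, Y=0) weight 1/336
  (X=1, Z=1, W=3, U=0, Y=1) weight 1/84
  … 28 more
Group by U:
  weight(U=0) = 3/14
  weight(U=1) = 3/56
Total weight = 3/14 + 3/56 = 15/56
P(U=0 | obs) = 3/14 / 15/56 = 4/5
P(U=1 | obs) = 3/56 / 15/56 = 1/5

P(U = 1 | obs) = 1/5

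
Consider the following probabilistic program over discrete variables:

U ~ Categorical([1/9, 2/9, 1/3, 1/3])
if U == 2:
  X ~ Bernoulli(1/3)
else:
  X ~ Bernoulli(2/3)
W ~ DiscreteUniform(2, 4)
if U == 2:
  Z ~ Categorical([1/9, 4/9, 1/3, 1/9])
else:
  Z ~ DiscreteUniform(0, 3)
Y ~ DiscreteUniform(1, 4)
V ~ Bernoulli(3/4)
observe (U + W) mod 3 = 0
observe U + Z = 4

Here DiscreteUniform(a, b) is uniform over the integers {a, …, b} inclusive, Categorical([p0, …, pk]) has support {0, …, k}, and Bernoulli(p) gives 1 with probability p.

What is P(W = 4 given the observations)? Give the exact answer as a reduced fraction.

P(W = 4 | obs) = 4/9

Enumerate traces; 48 have nonzero weight after conditioning:
  (U=1, X=0, W=2, Z=3, Y=1, V=0) weight 1/2592
  (U=1, X=0, W=2, Z=3, Y=1, V=1) weight 1/864
  (U=1, X=0, W=2, Z=3, Y=2, V=0) weight 1/2592
  (U=1, X=0, W=2, Z=3, Y=2, V=1) weight 1/864
  (U=1, X=0, W=2, Z=3, Y=3, V=0) weight 1/2592
  (U=1, X=0, W=2, Z=3, Y=3, V=1) weight 1/864
  (U=1, X=0, W=2, Z=3, Y=4, V=0) weight 1/2592
  (U=1, X=0, W=2, Z=3, Y=4, V=1) weight 1/864
  (U=2, X=0, W=4, Z=2, Y=1, V=0) weight 1/648
  (U=3, X=0, W=3, Z=1, Y=1, V=0) weight 1/1728
  … 38 more
Group by W:
  weight(W=2) = 1/54
  weight(W=3) = 1/36
  weight(W=4) = 1/27
Total weight = 1/54 + 1/36 + 1/27 = 1/12
P(W=2 | obs) = 1/54 / 1/12 = 2/9
P(W=3 | obs) = 1/36 / 1/12 = 1/3
P(W=4 | obs) = 1/27 / 1/12 = 4/9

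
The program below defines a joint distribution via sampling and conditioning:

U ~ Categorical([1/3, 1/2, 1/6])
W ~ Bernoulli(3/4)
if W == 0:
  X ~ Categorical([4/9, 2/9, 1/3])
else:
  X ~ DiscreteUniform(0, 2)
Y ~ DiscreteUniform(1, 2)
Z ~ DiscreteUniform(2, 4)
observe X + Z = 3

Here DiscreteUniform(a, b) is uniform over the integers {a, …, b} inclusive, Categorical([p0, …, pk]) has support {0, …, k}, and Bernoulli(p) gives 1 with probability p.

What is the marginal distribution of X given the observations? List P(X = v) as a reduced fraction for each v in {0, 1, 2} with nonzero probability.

P(X=0) = 13/24, P(X=1) = 11/24

Enumerate traces; 24 have nonzero weight after conditioning:
  (U=0, W=0, X=0, Y=1, Z=3) weight 1/162
  (U=0, W=0, X=0, Y=2, Z=3) weight 1/162
  (U=0, W=0, X=1, Y=1, Z=2) weight 1/324
  (U=0, W=0, X=1, Y=2, Z=2) weight 1/324
  (U=0, W=1, X=0, Y=1, Z=3) weight 1/72
  (U=0, W=1, X=0, Y=2, Z=3) weight 1/72
  (U=0, W=1, X=1, Y=1, Z=2) weight 1/72
  (U=0, W=1, X=1, Y=2, Z=2) weight 1/72
  … 16 more
Group by X:
  weight(X=0) = 13/108
  weight(X=1) = 11/108
Total weight = 13/108 + 11/108 = 2/9
P(X=0 | obs) = 13/108 / 2/9 = 13/24
P(X=1 | obs) = 11/108 / 2/9 = 11/24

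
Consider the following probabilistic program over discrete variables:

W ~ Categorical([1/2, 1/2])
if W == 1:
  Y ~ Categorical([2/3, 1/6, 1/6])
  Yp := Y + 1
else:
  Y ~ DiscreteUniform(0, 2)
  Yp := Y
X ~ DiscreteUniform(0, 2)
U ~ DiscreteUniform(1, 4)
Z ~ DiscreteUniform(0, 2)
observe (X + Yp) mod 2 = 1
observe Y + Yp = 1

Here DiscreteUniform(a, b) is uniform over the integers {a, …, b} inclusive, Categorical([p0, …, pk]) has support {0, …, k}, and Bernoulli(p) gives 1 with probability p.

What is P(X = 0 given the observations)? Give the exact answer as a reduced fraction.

Enumerate traces; 24 have nonzero weight after conditioning:
  (W=1, Y=0, X=0, U=1, Z=0) weight 1/108
  (W=1, Y=0, X=0, U=1, Z=1) weight 1/108
  (W=1, Y=0, X=0, U=1, Z=2) weight 1/108
  (W=1, Y=0, X=0, U=2, Z=0) weight 1/108
  (W=1, Y=0, X=0, U=2, Z=1) weight 1/108
  (W=1, Y=0, X=0, U=2, Z=2) weight 1/108
  (W=1, Y=0, X=0, U=3, Z=0) weight 1/108
  (W=1, Y=0, X=0, U=3, Z=1) weight 1/108
  (W=1, Y=0, X=2, U=1, Z=0) weight 1/108
  … 15 more
Group by X:
  weight(X=0) = 1/9
  weight(X=2) = 1/9
Total weight = 1/9 + 1/9 = 2/9
P(X=0 | obs) = 1/9 / 2/9 = 1/2
P(X=2 | obs) = 1/9 / 2/9 = 1/2

P(X = 0 | obs) = 1/2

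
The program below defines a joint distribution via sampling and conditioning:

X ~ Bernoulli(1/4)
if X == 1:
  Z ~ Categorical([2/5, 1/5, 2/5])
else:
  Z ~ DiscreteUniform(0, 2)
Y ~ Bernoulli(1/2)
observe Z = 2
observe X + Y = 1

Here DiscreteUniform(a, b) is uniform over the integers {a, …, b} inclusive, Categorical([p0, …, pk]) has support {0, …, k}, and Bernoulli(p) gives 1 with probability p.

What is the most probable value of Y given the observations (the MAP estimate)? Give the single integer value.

argmax_v P(Y = v | obs) = 1

Enumerate traces; 2 have nonzero weight after conditioning:
  (X=0, Z=2, Y=1) weight 1/8
  (X=1, Z=2, Y=0) weight 1/20
Group by Y:
  weight(Y=0) = 1/20
  weight(Y=1) = 1/8
Total weight = 1/20 + 1/8 = 7/40
P(Y=0 | obs) = 1/20 / 7/40 = 2/7
P(Y=1 | obs) = 1/8 / 7/40 = 5/7
argmax = 1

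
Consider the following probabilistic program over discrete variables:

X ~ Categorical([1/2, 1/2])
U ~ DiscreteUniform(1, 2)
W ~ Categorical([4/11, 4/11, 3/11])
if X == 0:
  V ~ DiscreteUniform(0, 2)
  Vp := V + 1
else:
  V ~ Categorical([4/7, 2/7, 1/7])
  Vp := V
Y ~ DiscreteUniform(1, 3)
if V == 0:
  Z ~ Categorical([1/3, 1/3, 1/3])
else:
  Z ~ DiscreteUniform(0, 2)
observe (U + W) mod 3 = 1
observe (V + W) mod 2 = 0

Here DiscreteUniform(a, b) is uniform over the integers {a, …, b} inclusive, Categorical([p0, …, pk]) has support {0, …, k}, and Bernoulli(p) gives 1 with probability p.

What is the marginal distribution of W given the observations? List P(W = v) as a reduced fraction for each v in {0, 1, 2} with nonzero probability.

P(W=0) = 4/7, P(W=2) = 3/7

Enumerate traces; 72 have nonzero weight after conditioning:
  (X=0, U=1, W=0, V=0, Y=1, Z=0) weight 1/297
  (X=0, U=1, W=0, V=0, Y=1, Z=1) weight 1/297
  (X=0, U=1, W=0, V=0, Y=1, Z=2) weight 1/297
  (X=0, U=1, W=0, V=0, Y=2, Z=0) weight 1/297
  (X=0, U=1, W=0, V=0, Y=2, Z=1) weight 1/297
  (X=0, U=1, W=0, V=0, Y=2, Z=2) weight 1/297
  (X=0, U=1, W=0, V=0, Y=3, Z=0) weight 1/297
  (X=0, U=1, W=0, V=0, Y=3, Z=1) weight 1/297
  (X=0, U=2, W=2, V=0, Y=1, Z=0) weight 1/396
  … 63 more
Group by W:
  weight(W=0) = 29/231
  weight(W=2) = 29/308
Total weight = 29/231 + 29/308 = 29/132
P(W=0 | obs) = 29/231 / 29/132 = 4/7
P(W=2 | obs) = 29/308 / 29/132 = 3/7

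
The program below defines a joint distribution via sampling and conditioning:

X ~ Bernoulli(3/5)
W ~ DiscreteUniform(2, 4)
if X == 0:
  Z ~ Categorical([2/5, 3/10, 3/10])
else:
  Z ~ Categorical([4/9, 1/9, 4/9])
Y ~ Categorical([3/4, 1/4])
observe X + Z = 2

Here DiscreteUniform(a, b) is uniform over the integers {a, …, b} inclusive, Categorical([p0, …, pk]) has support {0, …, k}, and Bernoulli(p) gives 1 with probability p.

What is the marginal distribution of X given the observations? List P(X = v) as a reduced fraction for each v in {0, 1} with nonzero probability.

Enumerate traces; 12 have nonzero weight after conditioning:
  (X=0, W=2, Z=2, Y=0) weight 3/100
  (X=0, W=2, Z=2, Y=1) weight 1/100
  (X=0, W=3, Z=2, Y=0) weight 3/100
  (X=0, W=3, Z=2, Y=1) weight 1/100
  (X=0, W=4, Z=2, Y=0) weight 3/100
  (X=0, W=4, Z=2, Y=1) weight 1/100
  (X=1, W=2, Z=1, Y=0) weight 1/60
  (X=1, W=2, Z=1, Y=1) weight 1/180
  … 4 more
Group by X:
  weight(X=0) = 3/25
  weight(X=1) = 1/15
Total weight = 3/25 + 1/15 = 14/75
P(X=0 | obs) = 3/25 / 14/75 = 9/14
P(X=1 | obs) = 1/15 / 14/75 = 5/14

P(X=0) = 9/14, P(X=1) = 5/14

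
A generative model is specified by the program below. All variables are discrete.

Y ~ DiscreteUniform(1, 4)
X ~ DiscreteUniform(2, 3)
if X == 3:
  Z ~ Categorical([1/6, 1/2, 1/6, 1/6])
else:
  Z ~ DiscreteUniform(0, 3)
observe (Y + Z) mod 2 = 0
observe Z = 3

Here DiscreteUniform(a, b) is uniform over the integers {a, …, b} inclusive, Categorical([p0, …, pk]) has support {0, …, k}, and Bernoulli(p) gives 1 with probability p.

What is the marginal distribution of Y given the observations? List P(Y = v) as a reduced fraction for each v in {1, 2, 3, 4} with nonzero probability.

P(Y=1) = 1/2, P(Y=3) = 1/2

Enumerate traces; 4 have nonzero weight after conditioning:
  (Y=1, X=2, Z=3) weight 1/32
  (Y=1, X=3, Z=3) weight 1/48
  (Y=3, X=2, Z=3) weight 1/32
  (Y=3, X=3, Z=3) weight 1/48
Group by Y:
  weight(Y=1) = 5/96
  weight(Y=3) = 5/96
Total weight = 5/96 + 5/96 = 5/48
P(Y=1 | obs) = 5/96 / 5/48 = 1/2
P(Y=3 | obs) = 5/96 / 5/48 = 1/2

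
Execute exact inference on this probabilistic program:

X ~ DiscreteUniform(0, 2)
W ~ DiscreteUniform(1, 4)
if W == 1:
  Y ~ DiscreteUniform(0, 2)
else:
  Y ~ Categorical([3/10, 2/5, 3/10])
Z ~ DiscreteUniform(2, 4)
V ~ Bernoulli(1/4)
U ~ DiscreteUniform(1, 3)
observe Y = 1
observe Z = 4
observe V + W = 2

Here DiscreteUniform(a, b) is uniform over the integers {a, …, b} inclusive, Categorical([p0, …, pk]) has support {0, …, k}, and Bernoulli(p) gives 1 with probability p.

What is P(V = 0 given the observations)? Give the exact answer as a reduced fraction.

P(V = 0 | obs) = 18/23

Enumerate traces; 18 have nonzero weight after conditioning:
  (X=0, W=1, Y=1, Z=4, V=1, U=1) weight 1/1296
  (X=0, W=1, Y=1, Z=4, V=1, U=2) weight 1/1296
  (X=0, W=1, Y=1, Z=4, V=1, U=3) weight 1/1296
  (X=0, W=2, Y=1, Z=4, V=0, U=1) weight 1/360
  (X=0, W=2, Y=1, Z=4, V=0, U=2) weight 1/360
  (X=0, W=2, Y=1, Z=4, V=0, U=3) weight 1/360
  (X=1, W=1, Y=1, Z=4, V=1, U=1) weight 1/1296
  (X=1, W=1, Y=1, Z=4, V=1, U=2) weight 1/1296
  … 10 more
Group by V:
  weight(V=0) = 1/40
  weight(V=1) = 1/144
Total weight = 1/40 + 1/144 = 23/720
P(V=0 | obs) = 1/40 / 23/720 = 18/23
P(V=1 | obs) = 1/144 / 23/720 = 5/23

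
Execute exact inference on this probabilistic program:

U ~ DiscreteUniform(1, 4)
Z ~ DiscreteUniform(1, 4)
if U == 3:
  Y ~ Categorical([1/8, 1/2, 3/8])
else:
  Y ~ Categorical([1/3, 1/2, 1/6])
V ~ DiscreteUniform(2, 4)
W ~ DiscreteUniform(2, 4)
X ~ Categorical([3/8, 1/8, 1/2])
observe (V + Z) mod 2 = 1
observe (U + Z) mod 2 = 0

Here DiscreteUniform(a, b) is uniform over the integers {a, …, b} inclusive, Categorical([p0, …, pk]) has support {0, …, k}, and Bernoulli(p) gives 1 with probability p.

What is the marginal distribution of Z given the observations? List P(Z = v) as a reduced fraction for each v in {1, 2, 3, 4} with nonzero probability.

P(Z=1) = 1/3, P(Z=2) = 1/6, P(Z=3) = 1/3, P(Z=4) = 1/6

Enumerate traces; 324 have nonzero weight after conditioning:
  (U=1, Z=1, Y=0, V=2, W=2, X=0) weight 1/1152
  (U=1, Z=1, Y=0, V=2, W=2, X=1) weight 1/3456
  (U=1, Z=1, Y=0, V=2, W=2, X=2) weight 1/864
  (U=1, Z=1, Y=0, V=2, W=3, X=0) weight 1/1152
  (U=1, Z=1, Y=0, V=2, W=3, X=1) weight 1/3456
  (U=1, Z=1, Y=0, V=2, W=3, X=2) weight 1/864
  (U=1, Z=1, Y=0, V=2, W=4, X=0) weight 1/1152
  (U=1, Z=1, Y=0, V=2, W=4, X=1) weight 1/3456
  (U=1, Z=3, Y=0, V=2, W=2, X=0) weight 1/1152
  (U=2, Z=2, Y=0, V=3, W=2, X=0) weight 1/1152
  … 314 more
Group by Z:
  weight(Z=1) = 1/12
  weight(Z=2) = 1/24
  weight(Z=3) = 1/12
  weight(Z=4) = 1/24
Total weight = 1/12 + 1/24 + 1/12 + 1/24 = 1/4
P(Z=1 | obs) = 1/12 / 1/4 = 1/3
P(Z=2 | obs) = 1/24 / 1/4 = 1/6
P(Z=3 | obs) = 1/12 / 1/4 = 1/3
P(Z=4 | obs) = 1/24 / 1/4 = 1/6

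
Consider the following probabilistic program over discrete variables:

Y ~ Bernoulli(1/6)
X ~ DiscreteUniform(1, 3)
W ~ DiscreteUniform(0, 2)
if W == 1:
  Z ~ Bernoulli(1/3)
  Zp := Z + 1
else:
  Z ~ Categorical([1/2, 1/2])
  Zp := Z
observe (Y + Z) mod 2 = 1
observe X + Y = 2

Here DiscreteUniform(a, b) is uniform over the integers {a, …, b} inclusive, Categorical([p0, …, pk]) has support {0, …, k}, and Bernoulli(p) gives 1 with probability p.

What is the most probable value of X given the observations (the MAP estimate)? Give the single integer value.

argmax_v P(X = v | obs) = 2

Enumerate traces; 6 have nonzero weight after conditioning:
  (Y=0, X=2, W=0, Z=1) weight 5/108
  (Y=0, X=2, W=1, Z=1) weight 5/162
  (Y=0, X=2, W=2, Z=1) weight 5/108
  (Y=1, X=1, W=0, Z=0) weight 1/108
  (Y=1, X=1, W=1, Z=0) weight 1/81
  (Y=1, X=1, W=2, Z=0) weight 1/108
Group by X:
  weight(X=1) = 5/162
  weight(X=2) = 10/81
Total weight = 5/162 + 10/81 = 25/162
P(X=1 | obs) = 5/162 / 25/162 = 1/5
P(X=2 | obs) = 10/81 / 25/162 = 4/5
argmax = 2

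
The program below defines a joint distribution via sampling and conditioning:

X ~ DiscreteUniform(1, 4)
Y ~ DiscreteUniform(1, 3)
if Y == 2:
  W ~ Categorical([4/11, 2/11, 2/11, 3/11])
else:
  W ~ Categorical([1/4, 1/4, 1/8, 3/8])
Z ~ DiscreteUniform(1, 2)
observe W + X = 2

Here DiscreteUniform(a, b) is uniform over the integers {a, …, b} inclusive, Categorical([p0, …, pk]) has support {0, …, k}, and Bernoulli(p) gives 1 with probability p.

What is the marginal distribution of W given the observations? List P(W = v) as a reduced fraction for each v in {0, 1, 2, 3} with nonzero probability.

P(W=0) = 19/34, P(W=1) = 15/34

Enumerate traces; 12 have nonzero weight after conditioning:
  (X=1, Y=1, W=1, Z=1) weight 1/96
  (X=1, Y=1, W=1, Z=2) weight 1/96
  (X=1, Y=2, W=1, Z=1) weight 1/132
  (X=1, Y=2, W=1, Z=2) weight 1/132
  (X=1, Y=3, W=1, Z=1) weight 1/96
  (X=1, Y=3, W=1, Z=2) weight 1/96
  (X=2, Y=1, W=0, Z=1) weight 1/96
  (X=2, Y=1, W=0, Z=2) weight 1/96
  … 4 more
Group by W:
  weight(W=0) = 19/264
  weight(W=1) = 5/88
Total weight = 19/264 + 5/88 = 17/132
P(W=0 | obs) = 19/264 / 17/132 = 19/34
P(W=1 | obs) = 5/88 / 17/132 = 15/34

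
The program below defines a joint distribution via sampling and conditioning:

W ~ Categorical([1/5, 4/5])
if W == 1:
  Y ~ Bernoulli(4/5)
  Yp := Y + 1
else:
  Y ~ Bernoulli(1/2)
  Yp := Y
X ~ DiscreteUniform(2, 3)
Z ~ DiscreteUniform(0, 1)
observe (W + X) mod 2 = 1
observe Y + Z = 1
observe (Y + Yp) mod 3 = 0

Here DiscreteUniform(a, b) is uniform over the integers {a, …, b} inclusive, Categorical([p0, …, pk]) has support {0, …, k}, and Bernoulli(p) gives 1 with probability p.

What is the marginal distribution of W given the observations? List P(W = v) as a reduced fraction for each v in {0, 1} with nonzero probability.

Enumerate traces; 2 have nonzero weight after conditioning:
  (W=0, Y=0, X=3, Z=1) weight 1/40
  (W=1, Y=1, X=2, Z=0) weight 4/25
Group by W:
  weight(W=0) = 1/40
  weight(W=1) = 4/25
Total weight = 1/40 + 4/25 = 37/200
P(W=0 | obs) = 1/40 / 37/200 = 5/37
P(W=1 | obs) = 4/25 / 37/200 = 32/37

P(W=0) = 5/37, P(W=1) = 32/37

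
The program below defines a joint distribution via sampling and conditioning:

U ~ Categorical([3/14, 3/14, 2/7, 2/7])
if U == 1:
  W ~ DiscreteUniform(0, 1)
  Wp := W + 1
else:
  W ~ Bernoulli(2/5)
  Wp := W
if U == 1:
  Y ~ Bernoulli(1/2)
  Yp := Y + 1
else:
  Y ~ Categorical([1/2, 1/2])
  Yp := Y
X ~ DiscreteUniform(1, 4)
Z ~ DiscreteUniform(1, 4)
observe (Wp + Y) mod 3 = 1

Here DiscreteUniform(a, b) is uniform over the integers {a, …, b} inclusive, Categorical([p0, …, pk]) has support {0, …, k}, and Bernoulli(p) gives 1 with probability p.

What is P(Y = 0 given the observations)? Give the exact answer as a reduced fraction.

Enumerate traces; 112 have nonzero weight after conditioning:
  (U=0, W=0, Y=1, X=1, Z=1) weight 9/2240
  (U=0, W=0, Y=1, X=1, Z=2) weight 9/2240
  (U=0, W=0, Y=1, X=1, Z=3) weight 9/2240
  (U=0, W=0, Y=1, X=1, Z=4) weight 9/2240
  (U=0, W=0, Y=1, X=2, Z=1) weight 9/2240
  (U=0, W=0, Y=1, X=2, Z=2) weight 9/2240
  (U=0, W=0, Y=1, X=2, Z=3) weight 9/2240
  (U=0, W=0, Y=1, X=2, Z=4) weight 9/2240
  (U=0, W=1, Y=0, X=1, Z=1) weight 3/1120
  … 103 more
Group by Y:
  weight(Y=0) = 59/280
  weight(Y=1) = 33/140
Total weight = 59/280 + 33/140 = 25/56
P(Y=0 | obs) = 59/280 / 25/56 = 59/125
P(Y=1 | obs) = 33/140 / 25/56 = 66/125

P(Y = 0 | obs) = 59/125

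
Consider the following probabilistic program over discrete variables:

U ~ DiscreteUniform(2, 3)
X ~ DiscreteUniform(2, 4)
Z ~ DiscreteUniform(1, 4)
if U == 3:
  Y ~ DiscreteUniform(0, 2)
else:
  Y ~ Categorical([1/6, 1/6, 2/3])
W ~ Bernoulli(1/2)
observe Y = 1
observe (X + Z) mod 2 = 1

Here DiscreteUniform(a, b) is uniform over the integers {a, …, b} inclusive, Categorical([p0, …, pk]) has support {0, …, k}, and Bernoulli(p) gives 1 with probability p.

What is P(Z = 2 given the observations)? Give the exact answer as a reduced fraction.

Enumerate traces; 24 have nonzero weight after conditioning:
  (U=2, X=2, Z=1, Y=1, W=0) weight 1/288
  (U=2, X=2, Z=1, Y=1, W=1) weight 1/288
  (U=2, X=2, Z=3, Y=1, W=0) weight 1/288
  (U=2, X=2, Z=3, Y=1, W=1) weight 1/288
  (U=2, X=3, Z=2, Y=1, W=0) weight 1/288
  (U=2, X=3, Z=2, Y=1, W=1) weight 1/288
  (U=2, X=3, Z=4, Y=1, W=0) weight 1/288
  (U=2, X=3, Z=4, Y=1, W=1) weight 1/288
  … 16 more
Group by Z:
  weight(Z=1) = 1/24
  weight(Z=2) = 1/48
  weight(Z=3) = 1/24
  weight(Z=4) = 1/48
Total weight = 1/24 + 1/48 + 1/24 + 1/48 = 1/8
P(Z=1 | obs) = 1/24 / 1/8 = 1/3
P(Z=2 | obs) = 1/48 / 1/8 = 1/6
P(Z=3 | obs) = 1/24 / 1/8 = 1/3
P(Z=4 | obs) = 1/48 / 1/8 = 1/6

P(Z = 2 | obs) = 1/6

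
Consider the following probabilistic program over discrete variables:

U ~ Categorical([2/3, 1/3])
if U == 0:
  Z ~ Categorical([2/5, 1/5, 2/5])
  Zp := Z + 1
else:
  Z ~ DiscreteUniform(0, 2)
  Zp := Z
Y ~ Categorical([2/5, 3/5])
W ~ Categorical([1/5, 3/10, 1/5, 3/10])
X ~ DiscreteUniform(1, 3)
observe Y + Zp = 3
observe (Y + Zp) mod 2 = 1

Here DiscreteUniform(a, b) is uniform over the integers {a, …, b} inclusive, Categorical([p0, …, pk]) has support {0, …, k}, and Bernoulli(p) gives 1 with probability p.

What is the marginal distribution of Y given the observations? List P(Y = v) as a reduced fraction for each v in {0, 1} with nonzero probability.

Enumerate traces; 36 have nonzero weight after conditioning:
  (U=0, Z=1, Y=1, W=0, X=1) weight 2/375
  (U=0, Z=1, Y=1, W=0, X=2) weight 2/375
  (U=0, Z=1, Y=1, W=0, X=3) weight 2/375
  (U=0, Z=1, Y=1, W=1, X=1) weight 1/125
  (U=0, Z=1, Y=1, W=1, X=2) weight 1/125
  (U=0, Z=1, Y=1, W=1, X=3) weight 1/125
  (U=0, Z=1, Y=1, W=2, X=1) weight 2/375
  (U=0, Z=1, Y=1, W=2, X=2) weight 2/375
  (U=0, Z=2, Y=0, W=0, X=1) weight 8/1125
  … 27 more
Group by Y:
  weight(Y=0) = 8/75
  weight(Y=1) = 11/75
Total weight = 8/75 + 11/75 = 19/75
P(Y=0 | obs) = 8/75 / 19/75 = 8/19
P(Y=1 | obs) = 11/75 / 19/75 = 11/19

P(Y=0) = 8/19, P(Y=1) = 11/19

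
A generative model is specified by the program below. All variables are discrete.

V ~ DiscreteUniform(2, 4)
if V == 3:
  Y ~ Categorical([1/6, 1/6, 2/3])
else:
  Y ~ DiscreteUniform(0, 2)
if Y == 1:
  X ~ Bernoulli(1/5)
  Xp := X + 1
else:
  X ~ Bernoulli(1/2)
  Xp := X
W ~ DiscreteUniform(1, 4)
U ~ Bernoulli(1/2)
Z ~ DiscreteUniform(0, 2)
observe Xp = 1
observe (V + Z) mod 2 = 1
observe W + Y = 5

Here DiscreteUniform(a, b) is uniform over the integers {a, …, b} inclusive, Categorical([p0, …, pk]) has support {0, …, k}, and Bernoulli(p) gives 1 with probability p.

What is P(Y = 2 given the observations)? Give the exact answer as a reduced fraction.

P(Y = 2 | obs) = 5/9

Enumerate traces; 16 have nonzero weight after conditioning:
  (V=2, Y=1, X=0, W=4, U=0, Z=1) weight 1/270
  (V=2, Y=1, X=0, W=4, U=1, Z=1) weight 1/270
  (V=2, Y=2, X=1, W=3, U=0, Z=1) weight 1/432
  (V=2, Y=2, X=1, W=3, U=1, Z=1) weight 1/432
  (V=3, Y=1, X=0, W=4, U=0, Z=0) weight 1/540
  (V=3, Y=1, X=0, W=4, U=0, Z=2) weight 1/540
  (V=3, Y=1, X=0, W=4, U=1, Z=0) weight 1/540
  (V=3, Y=1, X=0, W=4, U=1, Z=2) weight 1/540
  … 8 more
Group by Y:
  weight(Y=1) = 1/45
  weight(Y=2) = 1/36
Total weight = 1/45 + 1/36 = 1/20
P(Y=1 | obs) = 1/45 / 1/20 = 4/9
P(Y=2 | obs) = 1/36 / 1/20 = 5/9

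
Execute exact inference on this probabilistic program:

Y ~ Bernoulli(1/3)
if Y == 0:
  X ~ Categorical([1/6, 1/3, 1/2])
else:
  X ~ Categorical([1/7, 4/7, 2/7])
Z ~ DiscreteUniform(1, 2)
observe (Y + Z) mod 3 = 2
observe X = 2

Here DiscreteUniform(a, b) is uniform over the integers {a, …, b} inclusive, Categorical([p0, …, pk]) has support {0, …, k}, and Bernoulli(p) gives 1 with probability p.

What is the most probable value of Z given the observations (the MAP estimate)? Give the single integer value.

argmax_v P(Z = v | obs) = 2

Enumerate traces; 2 have nonzero weight after conditioning:
  (Y=0, X=2, Z=2) weight 1/6
  (Y=1, X=2, Z=1) weight 1/21
Group by Z:
  weight(Z=1) = 1/21
  weight(Z=2) = 1/6
Total weight = 1/21 + 1/6 = 3/14
P(Z=1 | obs) = 1/21 / 3/14 = 2/9
P(Z=2 | obs) = 1/6 / 3/14 = 7/9
argmax = 2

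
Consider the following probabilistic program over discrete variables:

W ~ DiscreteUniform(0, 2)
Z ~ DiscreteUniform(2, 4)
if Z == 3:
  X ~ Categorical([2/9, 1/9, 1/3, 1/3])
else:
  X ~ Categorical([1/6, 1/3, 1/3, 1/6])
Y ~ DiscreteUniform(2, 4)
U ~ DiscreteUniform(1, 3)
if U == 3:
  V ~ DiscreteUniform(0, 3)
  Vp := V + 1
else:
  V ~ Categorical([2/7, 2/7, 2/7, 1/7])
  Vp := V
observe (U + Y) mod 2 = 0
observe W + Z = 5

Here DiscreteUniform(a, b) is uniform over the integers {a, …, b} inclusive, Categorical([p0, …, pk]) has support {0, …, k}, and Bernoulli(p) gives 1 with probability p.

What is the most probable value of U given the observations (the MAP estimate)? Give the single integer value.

Enumerate traces; 128 have nonzero weight after conditioning:
  (W=1, Z=4, X=0, Y=2, U=2, V=0) weight 1/1701
  (W=1, Z=4, X=0, Y=2, U=2, V=1) weight 1/1701
  (W=1, Z=4, X=0, Y=2, U=2, V=2) weight 1/1701
  (W=1, Z=4, X=0, Y=2, U=2, V=3) weight 1/3402
  (W=1, Z=4, X=0, Y=3, U=1, V=0) weight 1/1701
  (W=1, Z=4, X=0, Y=3, U=1, V=1) weight 1/1701
  (W=1, Z=4, X=0, Y=3, U=1, V=2) weight 1/1701
  (W=1, Z=4, X=0, Y=3, U=1, V=3) weight 1/3402
  (W=1, Z=4, X=0, Y=3, U=3, V=0) weight 1/1944
  … 119 more
Group by U:
  weight(U=1) = 2/81
  weight(U=2) = 4/81
  weight(U=3) = 2/81
Total weight = 2/81 + 4/81 + 2/81 = 8/81
P(U=1 | obs) = 2/81 / 8/81 = 1/4
P(U=2 | obs) = 4/81 / 8/81 = 1/2
P(U=3 | obs) = 2/81 / 8/81 = 1/4
argmax = 2

argmax_v P(U = v | obs) = 2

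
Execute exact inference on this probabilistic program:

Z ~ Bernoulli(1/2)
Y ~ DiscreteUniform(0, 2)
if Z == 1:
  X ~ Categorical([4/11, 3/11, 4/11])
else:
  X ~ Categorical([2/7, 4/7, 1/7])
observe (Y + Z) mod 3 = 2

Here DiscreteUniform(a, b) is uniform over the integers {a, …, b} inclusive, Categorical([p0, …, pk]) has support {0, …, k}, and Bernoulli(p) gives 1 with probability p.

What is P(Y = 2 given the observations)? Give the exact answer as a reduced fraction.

Enumerate traces; 6 have nonzero weight after conditioning:
  (Z=0, Y=2, X=0) weight 1/21
  (Z=0, Y=2, X=1) weight 2/21
  (Z=0, Y=2, X=2) weight 1/42
  (Z=1, Y=1, X=0) weight 2/33
  (Z=1, Y=1, X=1) weight 1/22
  (Z=1, Y=1, X=2) weight 2/33
Group by Y:
  weight(Y=1) = 1/6
  weight(Y=2) = 1/6
Total weight = 1/6 + 1/6 = 1/3
P(Y=1 | obs) = 1/6 / 1/3 = 1/2
P(Y=2 | obs) = 1/6 / 1/3 = 1/2

P(Y = 2 | obs) = 1/2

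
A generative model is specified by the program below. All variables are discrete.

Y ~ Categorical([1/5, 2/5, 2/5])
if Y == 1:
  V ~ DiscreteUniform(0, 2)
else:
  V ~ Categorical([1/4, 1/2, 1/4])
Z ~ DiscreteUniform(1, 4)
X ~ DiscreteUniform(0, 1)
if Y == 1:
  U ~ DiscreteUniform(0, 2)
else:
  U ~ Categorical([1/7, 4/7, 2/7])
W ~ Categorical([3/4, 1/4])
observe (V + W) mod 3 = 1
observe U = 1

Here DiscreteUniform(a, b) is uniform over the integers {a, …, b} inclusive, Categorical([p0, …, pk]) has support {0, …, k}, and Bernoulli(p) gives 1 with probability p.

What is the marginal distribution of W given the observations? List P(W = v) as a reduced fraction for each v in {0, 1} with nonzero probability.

Enumerate traces; 48 have nonzero weight after conditioning:
  (Y=0, V=0, Z=1, X=0, U=1, W=1) weight 1/1120
  (Y=0, V=0, Z=1, X=1, U=1, W=1) weight 1/1120
  (Y=0, V=0, Z=2, X=0, U=1, W=1) weight 1/1120
  (Y=0, V=0, Z=2, X=1, U=1, W=1) weight 1/1120
  (Y=0, V=0, Z=3, X=0, U=1, W=1) weight 1/1120
  (Y=0, V=0, Z=3, X=1, U=1, W=1) weight 1/1120
  (Y=0, V=0, Z=4, X=0, U=1, W=1) weight 1/1120
  (Y=0, V=0, Z=4, X=1, U=1, W=1) weight 1/1120
  (Y=0, V=1, Z=1, X=0, U=1, W=0) weight 3/560
  … 39 more
Group by W:
  weight(W=0) = 17/105
  weight(W=1) = 41/1260
Total weight = 17/105 + 41/1260 = 7/36
P(W=0 | obs) = 17/105 / 7/36 = 204/245
P(W=1 | obs) = 41/1260 / 7/36 = 41/245

P(W=0) = 204/245, P(W=1) = 41/245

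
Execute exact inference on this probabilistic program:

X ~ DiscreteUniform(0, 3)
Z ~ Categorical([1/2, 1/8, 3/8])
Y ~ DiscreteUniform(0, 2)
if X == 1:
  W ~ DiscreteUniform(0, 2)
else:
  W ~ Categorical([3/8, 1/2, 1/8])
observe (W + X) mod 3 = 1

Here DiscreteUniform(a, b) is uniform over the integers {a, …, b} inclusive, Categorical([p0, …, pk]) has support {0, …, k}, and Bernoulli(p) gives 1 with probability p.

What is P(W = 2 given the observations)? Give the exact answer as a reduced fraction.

P(W = 2 | obs) = 3/35

Enumerate traces; 36 have nonzero weight after conditioning:
  (X=0, Z=0, Y=0, W=1) weight 1/48
  (X=0, Z=0, Y=1, W=1) weight 1/48
  (X=0, Z=0, Y=2, W=1) weight 1/48
  (X=0, Z=1, Y=0, W=1) weight 1/192
  (X=0, Z=1, Y=1, W=1) weight 1/192
  (X=0, Z=1, Y=2, W=1) weight 1/192
  (X=0, Z=2, Y=0, W=1) weight 1/64
  (X=0, Z=2, Y=1, W=1) weight 1/64
  (X=1, Z=0, Y=0, W=0) weight 1/72
  (X=2, Z=0, Y=0, W=2) weight 1/192
  … 26 more
Group by W:
  weight(W=0) = 1/12
  weight(W=1) = 1/4
  weight(W=2) = 1/32
Total weight = 1/12 + 1/4 + 1/32 = 35/96
P(W=0 | obs) = 1/12 / 35/96 = 8/35
P(W=1 | obs) = 1/4 / 35/96 = 24/35
P(W=2 | obs) = 1/32 / 35/96 = 3/35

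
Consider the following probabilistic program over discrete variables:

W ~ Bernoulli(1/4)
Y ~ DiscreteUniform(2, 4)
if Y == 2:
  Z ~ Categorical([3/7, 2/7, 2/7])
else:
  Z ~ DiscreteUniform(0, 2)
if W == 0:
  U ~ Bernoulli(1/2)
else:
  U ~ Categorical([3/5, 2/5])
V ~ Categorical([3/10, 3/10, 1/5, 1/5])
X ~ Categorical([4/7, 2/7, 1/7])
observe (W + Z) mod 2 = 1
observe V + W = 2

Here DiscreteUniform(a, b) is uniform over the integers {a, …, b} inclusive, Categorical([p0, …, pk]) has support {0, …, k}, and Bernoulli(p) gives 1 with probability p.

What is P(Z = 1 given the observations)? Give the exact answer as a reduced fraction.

P(Z = 1 | obs) = 40/83

Enumerate traces; 54 have nonzero weight after conditioning:
  (W=0, Y=2, Z=1, U=0, V=2, X=0) weight 1/245
  (W=0, Y=2, Z=1, U=0, V=2, X=1) weight 1/490
  (W=0, Y=2, Z=1, U=0, V=2, X=2) weight 1/980
  (W=0, Y=2, Z=1, U=1, V=2, X=0) weight 1/245
  (W=0, Y=2, Z=1, U=1, V=2, X=1) weight 1/490
  (W=0, Y=2, Z=1, U=1, V=2, X=2) weight 1/980
  (W=0, Y=3, Z=1, U=0, V=2, X=0) weight 1/210
  (W=0, Y=3, Z=1, U=0, V=2, X=1) weight 1/420
  (W=1, Y=2, Z=0, U=0, V=1, X=0) weight 9/2450
  (W=1, Y=2, Z=2, U=0, V=1, X=0) weight 3/1225
  … 44 more
Group by Z:
  weight(Z=0) = 23/840
  weight(Z=1) = 1/21
  weight(Z=2) = 1/42
Total weight = 23/840 + 1/21 + 1/42 = 83/840
P(Z=0 | obs) = 23/840 / 83/840 = 23/83
P(Z=1 | obs) = 1/21 / 83/840 = 40/83
P(Z=2 | obs) = 1/42 / 83/840 = 20/83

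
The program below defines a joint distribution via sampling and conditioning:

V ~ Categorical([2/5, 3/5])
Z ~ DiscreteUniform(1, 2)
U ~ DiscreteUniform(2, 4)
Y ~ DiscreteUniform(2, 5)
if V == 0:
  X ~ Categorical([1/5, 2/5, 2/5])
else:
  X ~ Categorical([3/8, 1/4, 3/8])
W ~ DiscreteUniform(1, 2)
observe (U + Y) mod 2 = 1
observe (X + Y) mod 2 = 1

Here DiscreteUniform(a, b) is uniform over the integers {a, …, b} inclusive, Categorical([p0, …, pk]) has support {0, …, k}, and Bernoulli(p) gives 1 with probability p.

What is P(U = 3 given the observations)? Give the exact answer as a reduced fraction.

P(U = 3 | obs) = 31/169

Enumerate traces; 80 have nonzero weight after conditioning:
  (V=0, Z=1, U=2, Y=3, X=0, W=1) weight 1/600
  (V=0, Z=1, U=2, Y=3, X=0, W=2) weight 1/600
  (V=0, Z=1, U=2, Y=3, X=2, W=1) weight 1/300
  (V=0, Z=1, U=2, Y=3, X=2, W=2) weight 1/300
  (V=0, Z=1, U=2, Y=5, X=0, W=1) weight 1/600
  (V=0, Z=1, U=2, Y=5, X=0, W=2) weight 1/600
  (V=0, Z=1, U=2, Y=5, X=2, W=1) weight 1/300
  (V=0, Z=1, U=2, Y=5, X=2, W=2) weight 1/300
  (V=0, Z=1, U=3, Y=2, X=1, W=1) weight 1/300
  (V=0, Z=1, U=4, Y=3, X=0, W=1) weight 1/600
  … 70 more
Group by U:
  weight(U=2) = 23/200
  weight(U=3) = 31/600
  weight(U=4) = 23/200
Total weight = 23/200 + 31/600 + 23/200 = 169/600
P(U=2 | obs) = 23/200 / 169/600 = 69/169
P(U=3 | obs) = 31/600 / 169/600 = 31/169
P(U=4 | obs) = 23/200 / 169/600 = 69/169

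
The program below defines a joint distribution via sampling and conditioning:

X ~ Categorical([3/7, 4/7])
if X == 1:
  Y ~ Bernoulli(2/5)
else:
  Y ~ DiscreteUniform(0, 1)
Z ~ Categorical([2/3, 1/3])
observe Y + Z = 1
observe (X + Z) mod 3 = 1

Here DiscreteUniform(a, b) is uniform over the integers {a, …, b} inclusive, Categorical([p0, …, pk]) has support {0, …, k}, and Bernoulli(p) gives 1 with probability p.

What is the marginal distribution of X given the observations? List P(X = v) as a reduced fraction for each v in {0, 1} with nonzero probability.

Enumerate traces; 2 have nonzero weight after conditioning:
  (X=0, Y=0, Z=1) weight 1/14
  (X=1, Y=1, Z=0) weight 16/105
Group by X:
  weight(X=0) = 1/14
  weight(X=1) = 16/105
Total weight = 1/14 + 16/105 = 47/210
P(X=0 | obs) = 1/14 / 47/210 = 15/47
P(X=1 | obs) = 16/105 / 47/210 = 32/47

P(X=0) = 15/47, P(X=1) = 32/47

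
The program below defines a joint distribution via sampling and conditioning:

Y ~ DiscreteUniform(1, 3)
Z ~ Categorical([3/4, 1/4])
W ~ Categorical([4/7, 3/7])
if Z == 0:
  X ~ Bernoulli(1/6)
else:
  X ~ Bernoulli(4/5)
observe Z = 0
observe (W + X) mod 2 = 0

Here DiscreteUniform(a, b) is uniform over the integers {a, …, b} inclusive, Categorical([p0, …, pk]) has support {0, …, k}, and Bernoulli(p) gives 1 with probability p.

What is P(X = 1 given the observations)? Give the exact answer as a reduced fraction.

P(X = 1 | obs) = 3/23

Enumerate traces; 6 have nonzero weight after conditioning:
  (Y=1, Z=0, W=0, X=0) weight 5/42
  (Y=1, Z=0, W=1, X=1) weight 1/56
  (Y=2, Z=0, W=0, X=0) weight 5/42
  (Y=2, Z=0, W=1, X=1) weight 1/56
  (Y=3, Z=0, W=0, X=0) weight 5/42
  (Y=3, Z=0, W=1, X=1) weight 1/56
Group by X:
  weight(X=0) = 5/14
  weight(X=1) = 3/56
Total weight = 5/14 + 3/56 = 23/56
P(X=0 | obs) = 5/14 / 23/56 = 20/23
P(X=1 | obs) = 3/56 / 23/56 = 3/23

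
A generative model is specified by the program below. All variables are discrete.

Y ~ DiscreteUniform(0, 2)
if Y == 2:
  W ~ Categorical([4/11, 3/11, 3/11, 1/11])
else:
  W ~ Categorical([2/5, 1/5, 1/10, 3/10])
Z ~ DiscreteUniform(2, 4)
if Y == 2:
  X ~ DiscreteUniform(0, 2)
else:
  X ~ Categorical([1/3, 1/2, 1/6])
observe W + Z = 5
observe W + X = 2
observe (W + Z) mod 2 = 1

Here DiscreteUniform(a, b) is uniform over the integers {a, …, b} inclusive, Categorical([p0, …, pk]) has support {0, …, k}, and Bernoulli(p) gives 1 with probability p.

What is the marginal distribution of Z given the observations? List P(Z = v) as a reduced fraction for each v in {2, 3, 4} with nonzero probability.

P(Z=3) = 13/37, P(Z=4) = 24/37

Enumerate traces; 6 have nonzero weight after conditioning:
  (Y=0, W=1, Z=4, X=1) weight 1/90
  (Y=0, W=2, Z=3, X=0) weight 1/270
  (Y=1, W=1, Z=4, X=1) weight 1/90
  (Y=1, W=2, Z=3, X=0) weight 1/270
  (Y=2, W=1, Z=4, X=1) weight 1/99
  (Y=2, W=2, Z=3, X=0) weight 1/99
Group by Z:
  weight(Z=3) = 26/1485
  weight(Z=4) = 16/495
Total weight = 26/1485 + 16/495 = 74/1485
P(Z=3 | obs) = 26/1485 / 74/1485 = 13/37
P(Z=4 | obs) = 16/495 / 74/1485 = 24/37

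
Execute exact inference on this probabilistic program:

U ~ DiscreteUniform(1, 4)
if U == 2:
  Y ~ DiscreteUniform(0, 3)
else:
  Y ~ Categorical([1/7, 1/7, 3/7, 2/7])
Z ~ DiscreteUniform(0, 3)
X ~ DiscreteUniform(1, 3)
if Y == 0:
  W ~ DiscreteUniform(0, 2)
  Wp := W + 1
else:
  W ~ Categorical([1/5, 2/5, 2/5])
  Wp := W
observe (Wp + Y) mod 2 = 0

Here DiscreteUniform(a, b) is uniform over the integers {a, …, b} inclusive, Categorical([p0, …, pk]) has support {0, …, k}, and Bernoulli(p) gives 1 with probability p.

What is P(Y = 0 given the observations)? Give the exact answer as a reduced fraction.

Enumerate traces; 240 have nonzero weight after conditioning:
  (U=1, Y=0, Z=0, X=1, W=1) weight 1/1008
  (U=1, Y=0, Z=0, X=2, W=1) weight 1/1008
  (U=1, Y=0, Z=0, X=3, W=1) weight 1/1008
  (U=1, Y=0, Z=1, X=1, W=1) weight 1/1008
  (U=1, Y=0, Z=1, X=2, W=1) weight 1/1008
  (U=1, Y=0, Z=1, X=3, W=1) weight 1/1008
  (U=1, Y=0, Z=2, X=1, W=1) weight 1/1008
  (U=1, Y=0, Z=2, X=2, W=1) weight 1/1008
  (U=1, Y=1, Z=0, X=1, W=1) weight 1/840
  (U=1, Y=2, Z=0, X=1, W=0) weight 1/560
  … 230 more
Group by Y:
  weight(Y=0) = 19/336
  weight(Y=1) = 19/280
  weight(Y=2) = 129/560
  weight(Y=3) = 31/280
Total weight = 19/336 + 19/280 + 129/560 + 31/280 = 391/840
P(Y=0 | obs) = 19/336 / 391/840 = 95/782
P(Y=1 | obs) = 19/280 / 391/840 = 57/391
P(Y=2 | obs) = 129/560 / 391/840 = 387/782
P(Y=3 | obs) = 31/280 / 391/840 = 93/391

P(Y = 0 | obs) = 95/782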